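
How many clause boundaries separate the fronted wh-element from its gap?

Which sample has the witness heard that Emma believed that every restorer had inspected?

2

"which sample" is extracted from the object of "inspected".
Boundaries crossed, outermost first: [that], [that] — 2 in total.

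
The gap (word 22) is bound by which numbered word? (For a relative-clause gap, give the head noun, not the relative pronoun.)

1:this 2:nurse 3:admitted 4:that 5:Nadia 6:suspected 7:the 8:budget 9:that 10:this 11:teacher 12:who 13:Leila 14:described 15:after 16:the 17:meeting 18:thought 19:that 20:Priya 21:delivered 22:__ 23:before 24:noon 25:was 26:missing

8

The gap at 22 is the object of "delivered", inside a relative clause.
The relative pronoun is "that" (word 9); it is bound by the head noun immediately before it.
Its filler is the head noun "budget", at word 8.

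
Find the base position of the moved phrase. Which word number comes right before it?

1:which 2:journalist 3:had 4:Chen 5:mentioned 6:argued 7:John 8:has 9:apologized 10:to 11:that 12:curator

The displaced element is "which journalist" (word 2).
It is linked across 1 clause boundary (Ø).
It functions as the subject of "argued", so the gap sits immediately after word 5 ("mentioned").
Base order: Chen had mentioned that which journalist argued John has apologized to that curator.

5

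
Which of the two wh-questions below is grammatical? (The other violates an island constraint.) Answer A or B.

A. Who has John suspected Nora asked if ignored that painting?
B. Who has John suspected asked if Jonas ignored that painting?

In A, the wh-phrase is extracted from inside a wh-island (introduced by "if"), which blocks movement.
In B, the extraction path crosses only that-complement boundaries, which are transparent.
So B is grammatical.

B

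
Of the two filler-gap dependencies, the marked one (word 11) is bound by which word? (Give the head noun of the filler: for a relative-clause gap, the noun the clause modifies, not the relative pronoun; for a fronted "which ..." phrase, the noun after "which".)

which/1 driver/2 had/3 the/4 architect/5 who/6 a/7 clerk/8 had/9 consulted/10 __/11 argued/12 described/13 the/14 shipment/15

The marked gap is inside the relative clause, the direct object of "consulted".
Its filler is the head noun "architect" (via "who"), at word 5.
(The other dependency links word 2 to a gap after word 12.)

5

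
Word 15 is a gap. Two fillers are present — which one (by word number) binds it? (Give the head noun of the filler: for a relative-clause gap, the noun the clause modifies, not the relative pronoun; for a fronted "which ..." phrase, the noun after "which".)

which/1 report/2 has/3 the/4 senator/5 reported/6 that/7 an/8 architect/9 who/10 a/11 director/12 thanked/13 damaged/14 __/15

2

The marked gap is the direct object of "damaged".
Its filler is the fronted wh-phrase "which report", at word 2.
(The other dependency links word 9 to a gap after word 13.)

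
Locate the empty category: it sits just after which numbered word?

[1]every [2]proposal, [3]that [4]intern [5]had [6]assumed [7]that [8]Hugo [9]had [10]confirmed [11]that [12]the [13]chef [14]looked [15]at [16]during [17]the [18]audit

15

The displaced element is "every proposal" (word 2).
It is linked across 2 clause boundaries (that → that).
It functions as the object of the preposition "at" of "looked", so the gap sits immediately after word 15 ("at").
Base order: That intern had assumed that Hugo had confirmed that the chef looked at every proposal during the audit.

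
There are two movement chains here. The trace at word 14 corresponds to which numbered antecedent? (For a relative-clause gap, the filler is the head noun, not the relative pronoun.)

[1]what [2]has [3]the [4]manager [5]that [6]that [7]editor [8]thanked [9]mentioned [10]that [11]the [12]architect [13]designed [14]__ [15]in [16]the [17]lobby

The marked gap is the direct object of "designed".
Its filler is the fronted wh-phrase "what", at word 1.
(The other dependency links word 4 to a gap after word 8.)

1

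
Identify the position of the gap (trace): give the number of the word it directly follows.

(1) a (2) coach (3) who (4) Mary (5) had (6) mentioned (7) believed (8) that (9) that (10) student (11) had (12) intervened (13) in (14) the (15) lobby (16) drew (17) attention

The displaced element is "a coach" (word 2).
It is linked across 1 clause boundary (Ø).
It functions as the subject of "believed", so the gap sits immediately after word 6 ("mentioned").
Base order: Mary had mentioned that a coach believed that that student had intervened in the lobby.

6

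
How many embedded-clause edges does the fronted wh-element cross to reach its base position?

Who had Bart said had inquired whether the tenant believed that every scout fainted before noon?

1

"who" is extracted from the subject of "inquired".
Boundaries crossed, outermost first: [Ø] — 1 in total.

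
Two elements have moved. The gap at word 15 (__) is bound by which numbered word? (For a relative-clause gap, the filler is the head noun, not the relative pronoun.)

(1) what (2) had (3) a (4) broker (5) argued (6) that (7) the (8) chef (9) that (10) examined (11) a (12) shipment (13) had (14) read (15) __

The marked gap is the direct object of "read".
Its filler is the fronted wh-phrase "what", at word 1.
(The other dependency links word 8 to a gap after word 9.)

1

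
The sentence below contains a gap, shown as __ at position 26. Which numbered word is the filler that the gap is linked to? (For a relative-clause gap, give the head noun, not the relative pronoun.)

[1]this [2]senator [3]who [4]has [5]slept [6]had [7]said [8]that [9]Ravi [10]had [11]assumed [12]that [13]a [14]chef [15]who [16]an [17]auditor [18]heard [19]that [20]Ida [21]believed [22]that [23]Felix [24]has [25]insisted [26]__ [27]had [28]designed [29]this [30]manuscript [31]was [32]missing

The gap at 26 is the subject of "designed", inside a relative clause.
The relative pronoun is "who" (word 15); it is bound by the head noun immediately before it.
Its filler is the head noun "chef", at word 14.

14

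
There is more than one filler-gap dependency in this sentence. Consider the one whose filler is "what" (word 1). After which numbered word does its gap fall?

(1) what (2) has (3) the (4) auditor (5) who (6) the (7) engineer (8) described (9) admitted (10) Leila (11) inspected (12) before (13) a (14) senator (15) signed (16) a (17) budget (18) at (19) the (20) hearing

The displaced element is "what" (word 1).
It is linked across 1 clause boundary (Ø).
It functions as the direct object of "inspected", so the gap sits immediately after word 11 ("inspected").
Base order: The auditor who the engineer described has admitted Leila inspected what before a senator signed a budget at the hearing.

11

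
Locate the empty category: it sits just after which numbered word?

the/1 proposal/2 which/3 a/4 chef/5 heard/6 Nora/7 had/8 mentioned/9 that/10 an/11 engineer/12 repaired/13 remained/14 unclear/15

13

The displaced element is "the proposal" (word 2).
It is linked across 2 clause boundaries (Ø → that).
It functions as the direct object of "repaired", so the gap sits immediately after word 13 ("repaired").
Base order: A chef heard Nora had mentioned that an engineer repaired the proposal.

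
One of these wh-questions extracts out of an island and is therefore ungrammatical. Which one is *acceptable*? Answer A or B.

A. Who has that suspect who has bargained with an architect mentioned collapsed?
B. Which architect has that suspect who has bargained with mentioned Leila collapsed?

A

In B, the wh-phrase is extracted from inside a complex-NP island (relative clause) (introduced by "who"), which blocks movement.
In A, the extraction path crosses only that-complement boundaries, which are transparent.
So A is grammatical.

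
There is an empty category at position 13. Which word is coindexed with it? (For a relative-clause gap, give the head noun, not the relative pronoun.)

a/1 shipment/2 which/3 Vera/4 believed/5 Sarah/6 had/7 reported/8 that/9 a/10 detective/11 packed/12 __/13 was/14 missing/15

2

The gap at 13 is the object of "packed", inside a relative clause.
The relative pronoun is "which" (word 3); it is bound by the head noun immediately before it.
Its filler is the head noun "shipment", at word 2.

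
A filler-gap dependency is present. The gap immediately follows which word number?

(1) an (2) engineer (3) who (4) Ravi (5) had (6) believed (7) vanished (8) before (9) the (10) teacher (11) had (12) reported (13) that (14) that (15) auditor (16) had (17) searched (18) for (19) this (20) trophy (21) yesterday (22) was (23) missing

6

The displaced element is "an engineer" (word 2).
It is linked across 1 clause boundary (Ø).
It functions as the subject of "vanished", so the gap sits immediately after word 6 ("believed").
Base order: Ravi had believed that an engineer vanished before the teacher had reported that that auditor had searched for this trophy yesterday.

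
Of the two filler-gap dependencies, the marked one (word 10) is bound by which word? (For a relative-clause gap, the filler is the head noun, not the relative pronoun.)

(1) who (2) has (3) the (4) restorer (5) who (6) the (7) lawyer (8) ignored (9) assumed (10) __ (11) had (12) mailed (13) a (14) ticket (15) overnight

1

The marked gap is the subject of "mailed".
Its filler is the fronted wh-phrase "who", at word 1.
(The other dependency links word 4 to a gap after word 8.)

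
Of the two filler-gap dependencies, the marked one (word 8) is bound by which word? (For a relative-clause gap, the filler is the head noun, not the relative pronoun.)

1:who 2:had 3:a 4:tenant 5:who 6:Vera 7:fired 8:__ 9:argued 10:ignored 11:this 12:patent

The marked gap is inside the relative clause, the direct object of "fired".
Its filler is the head noun "tenant" (via "who"), at word 4.
(The other dependency links word 1 to a gap after word 9.)

4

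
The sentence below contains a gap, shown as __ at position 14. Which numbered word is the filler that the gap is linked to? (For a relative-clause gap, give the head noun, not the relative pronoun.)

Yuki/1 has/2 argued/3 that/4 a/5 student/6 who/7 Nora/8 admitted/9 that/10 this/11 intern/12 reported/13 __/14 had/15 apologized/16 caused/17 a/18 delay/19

6

The gap at 14 is the subject of "apologized", inside a relative clause.
The relative pronoun is "who" (word 7); it is bound by the head noun immediately before it.
Its filler is the head noun "student", at word 6.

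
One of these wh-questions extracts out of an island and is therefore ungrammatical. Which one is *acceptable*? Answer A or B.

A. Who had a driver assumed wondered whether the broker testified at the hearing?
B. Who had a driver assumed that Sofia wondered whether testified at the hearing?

In B, the wh-phrase is extracted from inside a wh-island (introduced by "whether"), which blocks movement.
In A, the extraction path crosses only that-complement boundaries, which are transparent.
So A is grammatical.

A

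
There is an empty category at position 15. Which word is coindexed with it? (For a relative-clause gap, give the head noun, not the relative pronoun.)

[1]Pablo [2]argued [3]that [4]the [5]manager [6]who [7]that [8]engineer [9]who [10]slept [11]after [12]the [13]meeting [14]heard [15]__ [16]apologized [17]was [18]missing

5

The gap at 15 is the subject of "apologized", inside a relative clause.
The relative pronoun is "who" (word 6); it is bound by the head noun immediately before it.
Its filler is the head noun "manager", at word 5.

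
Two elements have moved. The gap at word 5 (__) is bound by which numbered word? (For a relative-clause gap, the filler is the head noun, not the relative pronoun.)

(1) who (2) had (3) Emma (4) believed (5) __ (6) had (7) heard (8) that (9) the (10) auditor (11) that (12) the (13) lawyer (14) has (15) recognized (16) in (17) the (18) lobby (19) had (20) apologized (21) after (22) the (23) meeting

1

The marked gap is the subject of "heard".
Its filler is the fronted wh-phrase "who", at word 1.
(The other dependency links word 10 to a gap after word 15.)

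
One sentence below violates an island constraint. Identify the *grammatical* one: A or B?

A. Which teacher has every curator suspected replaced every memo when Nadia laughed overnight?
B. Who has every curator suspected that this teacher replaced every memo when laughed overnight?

A

In B, the wh-phrase is extracted from inside an adjunct island (introduced by "when"), which blocks movement.
In A, the extraction path crosses only that-complement boundaries, which are transparent.
So A is grammatical.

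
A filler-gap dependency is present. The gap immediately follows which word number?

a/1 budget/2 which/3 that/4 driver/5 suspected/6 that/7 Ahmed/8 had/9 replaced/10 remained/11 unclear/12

10

The displaced element is "a budget" (word 2).
It is linked across 1 clause boundary (that).
It functions as the direct object of "replaced", so the gap sits immediately after word 10 ("replaced").
Base order: That driver suspected that Ahmed had replaced a budget.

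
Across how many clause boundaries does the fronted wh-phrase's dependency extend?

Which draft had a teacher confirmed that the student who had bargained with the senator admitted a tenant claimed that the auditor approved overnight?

"which draft" is extracted from the object of "approved".
Boundaries crossed, outermost first: [that], [Ø], [that] — 3 in total.

3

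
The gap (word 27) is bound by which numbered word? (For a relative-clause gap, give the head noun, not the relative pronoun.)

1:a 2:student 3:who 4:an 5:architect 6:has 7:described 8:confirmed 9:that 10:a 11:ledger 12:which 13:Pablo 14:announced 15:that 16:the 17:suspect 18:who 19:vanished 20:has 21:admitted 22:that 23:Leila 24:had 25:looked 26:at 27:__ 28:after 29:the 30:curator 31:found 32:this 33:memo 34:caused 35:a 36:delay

11

The gap at 27 is the prepositional object of "looked", inside a relative clause.
The relative pronoun is "which" (word 12); it is bound by the head noun immediately before it.
Its filler is the head noun "ledger", at word 11.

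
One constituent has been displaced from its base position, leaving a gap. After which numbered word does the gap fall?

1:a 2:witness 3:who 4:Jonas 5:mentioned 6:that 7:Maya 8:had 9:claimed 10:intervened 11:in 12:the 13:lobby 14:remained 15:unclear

9

The displaced element is "a witness" (word 2).
It is linked across 2 clause boundaries (that → Ø).
It functions as the subject of "intervened", so the gap sits immediately after word 9 ("claimed").
Base order: Jonas mentioned that Maya had claimed that a witness intervened in the lobby.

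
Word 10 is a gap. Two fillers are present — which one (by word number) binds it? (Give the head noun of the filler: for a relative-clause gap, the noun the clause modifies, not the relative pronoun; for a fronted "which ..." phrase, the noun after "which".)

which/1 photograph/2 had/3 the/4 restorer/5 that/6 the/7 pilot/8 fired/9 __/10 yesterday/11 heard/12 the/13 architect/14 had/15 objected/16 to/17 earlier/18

5

The marked gap is inside the relative clause, the direct object of "fired".
Its filler is the head noun "restorer" (via "that"), at word 5.
(The other dependency links word 2 to a gap after word 17.)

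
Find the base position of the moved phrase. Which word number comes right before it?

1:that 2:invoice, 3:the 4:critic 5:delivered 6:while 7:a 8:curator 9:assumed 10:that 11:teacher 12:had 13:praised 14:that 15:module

5

The displaced element is "that invoice" (word 2).
It functions as the direct object of "delivered", so the gap sits immediately after word 5 ("delivered").
Base order: The critic delivered that invoice while a curator assumed that teacher had praised that module.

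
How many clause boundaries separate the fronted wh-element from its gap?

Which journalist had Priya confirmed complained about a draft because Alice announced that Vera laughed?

"which journalist" is extracted from the subject of "complained".
Boundaries crossed, outermost first: [Ø] — 1 in total.

1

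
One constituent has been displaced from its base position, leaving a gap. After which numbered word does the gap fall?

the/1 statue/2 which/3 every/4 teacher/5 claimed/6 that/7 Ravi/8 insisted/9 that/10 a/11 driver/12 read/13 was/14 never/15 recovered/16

The displaced element is "the statue" (word 2).
It is linked across 2 clause boundaries (that → that).
It functions as the direct object of "read", so the gap sits immediately after word 13 ("read").
Base order: Every teacher claimed that Ravi insisted that a driver read the statue.

13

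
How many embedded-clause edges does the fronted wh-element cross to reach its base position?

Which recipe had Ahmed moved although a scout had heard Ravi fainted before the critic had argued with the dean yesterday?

0

"which recipe" originates inside the matrix clause — no clause boundary is crossed.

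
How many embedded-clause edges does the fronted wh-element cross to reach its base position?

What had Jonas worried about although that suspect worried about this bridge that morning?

0

"what" originates inside the matrix clause — no clause boundary is crossed.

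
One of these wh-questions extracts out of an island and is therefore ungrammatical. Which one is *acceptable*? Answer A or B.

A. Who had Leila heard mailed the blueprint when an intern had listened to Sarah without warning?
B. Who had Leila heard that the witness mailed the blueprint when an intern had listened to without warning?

A

In B, the wh-phrase is extracted from inside an adjunct island (introduced by "when"), which blocks movement.
In A, the extraction path crosses only that-complement boundaries, which are transparent.
So A is grammatical.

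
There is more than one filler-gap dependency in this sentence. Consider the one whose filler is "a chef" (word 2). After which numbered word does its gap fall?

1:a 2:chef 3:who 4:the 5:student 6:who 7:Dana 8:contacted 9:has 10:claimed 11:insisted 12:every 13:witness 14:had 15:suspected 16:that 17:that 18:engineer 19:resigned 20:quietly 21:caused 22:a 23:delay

10

The displaced element is "a chef" (word 2).
It is linked across 1 clause boundary (Ø).
It functions as the subject of "insisted", so the gap sits immediately after word 10 ("claimed").
Base order: The student who Dana contacted has claimed that a chef insisted every witness had suspected that that engineer resigned quietly.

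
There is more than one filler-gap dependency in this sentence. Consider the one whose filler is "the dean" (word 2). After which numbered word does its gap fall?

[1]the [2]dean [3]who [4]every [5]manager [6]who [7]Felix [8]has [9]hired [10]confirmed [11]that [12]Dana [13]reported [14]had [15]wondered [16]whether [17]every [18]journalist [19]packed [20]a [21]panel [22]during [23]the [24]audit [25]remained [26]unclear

The displaced element is "the dean" (word 2).
It is linked across 2 clause boundaries (that → Ø).
It functions as the subject of "wondered", so the gap sits immediately after word 13 ("reported").
Base order: Every manager who Felix has hired confirmed that Dana reported that the dean had wondered whether every journalist packed a panel during the audit.

13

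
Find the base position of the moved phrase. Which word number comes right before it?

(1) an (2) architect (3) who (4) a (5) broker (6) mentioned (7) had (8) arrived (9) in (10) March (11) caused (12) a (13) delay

6

The displaced element is "an architect" (word 2).
It is linked across 1 clause boundary (Ø).
It functions as the subject of "arrived", so the gap sits immediately after word 6 ("mentioned").
Base order: A broker mentioned that an architect had arrived in March.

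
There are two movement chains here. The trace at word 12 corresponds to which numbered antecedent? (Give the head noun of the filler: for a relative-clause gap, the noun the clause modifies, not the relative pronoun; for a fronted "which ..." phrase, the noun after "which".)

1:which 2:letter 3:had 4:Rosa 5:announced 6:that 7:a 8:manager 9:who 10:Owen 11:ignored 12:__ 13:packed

The marked gap is inside the relative clause, the direct object of "ignored".
Its filler is the head noun "manager" (via "who"), at word 8.
(The other dependency links word 2 to a gap after word 13.)

8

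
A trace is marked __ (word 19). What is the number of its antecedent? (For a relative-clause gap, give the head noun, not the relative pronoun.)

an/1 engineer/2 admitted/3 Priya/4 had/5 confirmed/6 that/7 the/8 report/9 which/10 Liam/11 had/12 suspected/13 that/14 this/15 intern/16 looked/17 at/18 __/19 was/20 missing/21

9

The gap at 19 is the prepositional object of "looked", inside a relative clause.
The relative pronoun is "which" (word 10); it is bound by the head noun immediately before it.
Its filler is the head noun "report", at word 9.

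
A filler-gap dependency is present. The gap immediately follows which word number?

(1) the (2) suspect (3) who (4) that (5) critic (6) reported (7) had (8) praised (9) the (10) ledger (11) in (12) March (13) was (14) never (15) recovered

The displaced element is "the suspect" (word 2).
It is linked across 1 clause boundary (Ø).
It functions as the subject of "praised", so the gap sits immediately after word 6 ("reported").
Base order: That critic reported the suspect had praised the ledger in March.

6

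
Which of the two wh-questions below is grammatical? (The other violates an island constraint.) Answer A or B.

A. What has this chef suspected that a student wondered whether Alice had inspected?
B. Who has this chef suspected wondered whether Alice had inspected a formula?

In A, the wh-phrase is extracted from inside a wh-island (introduced by "whether"), which blocks movement.
In B, the extraction path crosses only that-complement boundaries, which are transparent.
So B is grammatical.

B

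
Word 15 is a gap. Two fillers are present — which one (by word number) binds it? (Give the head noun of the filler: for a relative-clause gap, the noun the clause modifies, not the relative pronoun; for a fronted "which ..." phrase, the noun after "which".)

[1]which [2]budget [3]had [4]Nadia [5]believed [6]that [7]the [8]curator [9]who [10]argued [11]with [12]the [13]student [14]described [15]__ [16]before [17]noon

2

The marked gap is the direct object of "described".
Its filler is the fronted wh-phrase "which budget", at word 2.
(The other dependency links word 8 to a gap after word 9.)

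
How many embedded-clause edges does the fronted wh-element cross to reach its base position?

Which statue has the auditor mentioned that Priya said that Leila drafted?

"which statue" is extracted from the object of "drafted".
Boundaries crossed, outermost first: [that], [that] — 2 in total.

2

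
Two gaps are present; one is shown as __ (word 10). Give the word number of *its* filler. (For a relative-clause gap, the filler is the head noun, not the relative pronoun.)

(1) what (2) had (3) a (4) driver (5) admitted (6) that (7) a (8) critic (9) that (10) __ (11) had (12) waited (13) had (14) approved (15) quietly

The marked gap is inside the relative clause, the subject of "waited".
Its filler is the head noun "critic" (via "that"), at word 8.
(The other dependency links word 1 to a gap after word 14.)

8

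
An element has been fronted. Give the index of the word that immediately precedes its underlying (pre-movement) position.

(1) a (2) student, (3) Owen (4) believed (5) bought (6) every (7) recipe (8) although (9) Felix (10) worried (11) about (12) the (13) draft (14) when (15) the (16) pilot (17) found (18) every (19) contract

4

The displaced element is "a student" (word 2).
It is linked across 1 clause boundary (Ø).
It functions as the subject of "bought", so the gap sits immediately after word 4 ("believed").
Base order: Owen believed a student bought every recipe although Felix worried about the draft when the pilot found every contract.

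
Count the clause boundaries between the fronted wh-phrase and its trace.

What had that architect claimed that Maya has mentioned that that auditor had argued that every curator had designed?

3

"what" is extracted from the object of "designed".
Boundaries crossed, outermost first: [that], [that], [that] — 3 in total.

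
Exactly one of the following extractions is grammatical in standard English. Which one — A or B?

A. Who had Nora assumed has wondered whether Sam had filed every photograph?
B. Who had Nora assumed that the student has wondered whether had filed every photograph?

A

In B, the wh-phrase is extracted from inside a wh-island (introduced by "whether"), which blocks movement.
In A, the extraction path crosses only that-complement boundaries, which are transparent.
So A is grammatical.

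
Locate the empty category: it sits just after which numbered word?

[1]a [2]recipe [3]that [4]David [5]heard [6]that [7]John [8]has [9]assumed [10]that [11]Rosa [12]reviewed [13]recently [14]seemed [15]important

12

The displaced element is "a recipe" (word 2).
It is linked across 2 clause boundaries (that → that).
It functions as the direct object of "reviewed", so the gap sits immediately after word 12 ("reviewed").
Base order: David heard that John has assumed that Rosa reviewed a recipe recently.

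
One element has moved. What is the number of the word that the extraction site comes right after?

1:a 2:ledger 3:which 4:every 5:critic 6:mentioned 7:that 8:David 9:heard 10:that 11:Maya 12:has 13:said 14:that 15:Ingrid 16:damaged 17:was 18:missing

The displaced element is "a ledger" (word 2).
It is linked across 3 clause boundaries (that → that → that).
It functions as the direct object of "damaged", so the gap sits immediately after word 16 ("damaged").
Base order: Every critic mentioned that David heard that Maya has said that Ingrid damaged a ledger.

16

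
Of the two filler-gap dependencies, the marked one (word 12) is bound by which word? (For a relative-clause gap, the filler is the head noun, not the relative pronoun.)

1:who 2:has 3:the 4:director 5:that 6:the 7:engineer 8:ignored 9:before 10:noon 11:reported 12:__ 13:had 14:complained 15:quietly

The marked gap is the subject of "complained".
Its filler is the fronted wh-phrase "who", at word 1.
(The other dependency links word 4 to a gap after word 8.)

1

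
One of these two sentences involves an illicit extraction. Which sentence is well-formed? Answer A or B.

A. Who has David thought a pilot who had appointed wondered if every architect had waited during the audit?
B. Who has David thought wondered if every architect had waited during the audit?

B

In A, the wh-phrase is extracted from inside a complex-NP island (relative clause) (introduced by "who"), which blocks movement.
In B, the extraction path crosses only that-complement boundaries, which are transparent.
So B is grammatical.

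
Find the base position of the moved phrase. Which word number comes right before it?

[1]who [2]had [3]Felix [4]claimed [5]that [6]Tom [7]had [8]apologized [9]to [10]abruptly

9

The displaced element is "who" (word 1).
It is linked across 1 clause boundary (that).
It functions as the object of the preposition "to" of "apologized", so the gap sits immediately after word 9 ("to").
Base order: Felix had claimed that Tom had apologized to who abruptly.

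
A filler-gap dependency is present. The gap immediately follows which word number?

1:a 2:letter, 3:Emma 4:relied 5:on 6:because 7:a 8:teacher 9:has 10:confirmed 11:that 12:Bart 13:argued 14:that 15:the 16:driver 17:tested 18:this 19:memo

The displaced element is "a letter" (word 2).
It functions as the object of the preposition "on" of "relied", so the gap sits immediately after word 5 ("on").
Base order: Emma relied on a letter because a teacher has confirmed that Bart argued that the driver tested this memo.

5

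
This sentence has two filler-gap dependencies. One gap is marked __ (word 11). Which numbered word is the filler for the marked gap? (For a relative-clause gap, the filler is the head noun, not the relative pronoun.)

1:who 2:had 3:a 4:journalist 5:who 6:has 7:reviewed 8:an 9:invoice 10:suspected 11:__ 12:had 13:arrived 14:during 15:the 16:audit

1

The marked gap is the subject of "arrived".
Its filler is the fronted wh-phrase "who", at word 1.
(The other dependency links word 4 to a gap after word 5.)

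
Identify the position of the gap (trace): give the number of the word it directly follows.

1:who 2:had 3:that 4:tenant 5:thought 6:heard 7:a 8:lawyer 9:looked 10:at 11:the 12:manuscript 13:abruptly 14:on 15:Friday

The displaced element is "who" (word 1).
It is linked across 1 clause boundary (Ø).
It functions as the subject of "heard", so the gap sits immediately after word 5 ("thought").
Base order: That tenant had thought that who heard a lawyer looked at the manuscript abruptly on Friday.

5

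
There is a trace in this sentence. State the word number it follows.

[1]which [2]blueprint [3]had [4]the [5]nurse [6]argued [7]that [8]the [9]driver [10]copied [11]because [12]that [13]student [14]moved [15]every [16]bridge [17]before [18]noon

The displaced element is "which blueprint" (word 2).
It is linked across 1 clause boundary (that).
It functions as the direct object of "copied", so the gap sits immediately after word 10 ("copied").
Base order: The nurse had argued that the driver copied which blueprint because that student moved every bridge before noon.

10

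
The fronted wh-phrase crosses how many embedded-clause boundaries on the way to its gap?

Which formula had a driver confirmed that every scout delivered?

1

"which formula" is extracted from the object of "delivered".
Boundaries crossed, outermost first: [that] — 1 in total.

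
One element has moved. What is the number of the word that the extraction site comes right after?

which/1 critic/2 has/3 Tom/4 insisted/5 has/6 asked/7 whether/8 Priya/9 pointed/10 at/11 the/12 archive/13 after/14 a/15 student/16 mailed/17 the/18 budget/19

The displaced element is "which critic" (word 2).
It is linked across 1 clause boundary (Ø).
It functions as the subject of "asked", so the gap sits immediately after word 5 ("insisted").
Base order: Tom has insisted that which critic has asked whether Priya pointed at the archive after a student mailed the budget.

5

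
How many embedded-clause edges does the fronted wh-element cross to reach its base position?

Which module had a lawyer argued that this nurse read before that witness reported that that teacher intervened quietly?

"which module" is extracted from the object of "read".
Boundaries crossed, outermost first: [that] — 1 in total.

1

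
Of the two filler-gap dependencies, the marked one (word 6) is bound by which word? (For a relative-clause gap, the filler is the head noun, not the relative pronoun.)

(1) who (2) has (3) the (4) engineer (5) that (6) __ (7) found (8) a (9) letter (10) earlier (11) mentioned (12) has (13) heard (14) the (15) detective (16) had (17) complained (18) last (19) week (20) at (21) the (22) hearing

The marked gap is inside the relative clause, the subject of "found".
Its filler is the head noun "engineer" (via "that"), at word 4.
(The other dependency links word 1 to a gap after word 11.)

4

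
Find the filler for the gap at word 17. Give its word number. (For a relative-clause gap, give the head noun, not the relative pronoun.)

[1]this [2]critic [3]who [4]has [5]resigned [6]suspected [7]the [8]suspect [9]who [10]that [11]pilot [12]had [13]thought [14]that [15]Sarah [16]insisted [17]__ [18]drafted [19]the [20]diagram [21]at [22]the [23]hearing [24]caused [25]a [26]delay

The gap at 17 is the subject of "drafted", inside a relative clause.
The relative pronoun is "who" (word 9); it is bound by the head noun immediately before it.
Its filler is the head noun "suspect", at word 8.

8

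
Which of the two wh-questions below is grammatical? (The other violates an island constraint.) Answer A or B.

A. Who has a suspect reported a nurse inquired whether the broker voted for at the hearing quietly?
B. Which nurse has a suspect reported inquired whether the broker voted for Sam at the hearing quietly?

B

In A, the wh-phrase is extracted from inside a wh-island (introduced by "whether"), which blocks movement.
In B, the extraction path crosses only that-complement boundaries, which are transparent.
So B is grammatical.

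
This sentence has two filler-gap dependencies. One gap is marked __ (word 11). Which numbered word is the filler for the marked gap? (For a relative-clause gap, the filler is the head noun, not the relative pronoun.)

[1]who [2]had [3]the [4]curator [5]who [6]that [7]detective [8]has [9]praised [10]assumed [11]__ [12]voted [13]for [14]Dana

1

The marked gap is the subject of "voted".
Its filler is the fronted wh-phrase "who", at word 1.
(The other dependency links word 4 to a gap after word 9.)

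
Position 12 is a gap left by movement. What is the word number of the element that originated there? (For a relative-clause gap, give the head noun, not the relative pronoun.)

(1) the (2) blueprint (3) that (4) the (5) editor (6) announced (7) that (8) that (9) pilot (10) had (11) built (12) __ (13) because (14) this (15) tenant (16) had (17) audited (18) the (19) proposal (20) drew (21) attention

2

The gap at 12 is the object of "built", inside a relative clause.
The relative pronoun is "that" (word 3); it is bound by the head noun immediately before it.
Its filler is the head noun "blueprint", at word 2.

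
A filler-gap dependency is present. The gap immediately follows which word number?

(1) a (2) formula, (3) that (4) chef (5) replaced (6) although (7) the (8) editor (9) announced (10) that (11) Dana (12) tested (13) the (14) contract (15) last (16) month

5

The displaced element is "a formula" (word 2).
It functions as the direct object of "replaced", so the gap sits immediately after word 5 ("replaced").
Base order: That chef replaced a formula although the editor announced that Dana tested the contract last month.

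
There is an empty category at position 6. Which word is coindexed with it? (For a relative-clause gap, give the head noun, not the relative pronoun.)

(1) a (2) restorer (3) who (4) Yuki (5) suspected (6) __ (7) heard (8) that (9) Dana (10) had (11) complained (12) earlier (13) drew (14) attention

2

The gap at 6 is the subject of "heard", inside a relative clause.
The relative pronoun is "who" (word 3); it is bound by the head noun immediately before it.
Its filler is the head noun "restorer", at word 2.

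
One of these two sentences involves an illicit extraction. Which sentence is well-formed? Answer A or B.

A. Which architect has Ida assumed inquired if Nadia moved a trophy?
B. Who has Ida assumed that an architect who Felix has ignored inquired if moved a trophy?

A

In B, the wh-phrase is extracted from inside a wh-island (introduced by "if"), which blocks movement.
In A, the extraction path crosses only that-complement boundaries, which are transparent.
So A is grammatical.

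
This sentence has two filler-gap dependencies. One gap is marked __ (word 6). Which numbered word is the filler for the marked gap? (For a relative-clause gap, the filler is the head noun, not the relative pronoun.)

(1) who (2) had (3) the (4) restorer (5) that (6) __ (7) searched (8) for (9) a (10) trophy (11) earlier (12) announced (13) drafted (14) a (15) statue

The marked gap is inside the relative clause, the subject of "searched".
Its filler is the head noun "restorer" (via "that"), at word 4.
(The other dependency links word 1 to a gap after word 12.)

4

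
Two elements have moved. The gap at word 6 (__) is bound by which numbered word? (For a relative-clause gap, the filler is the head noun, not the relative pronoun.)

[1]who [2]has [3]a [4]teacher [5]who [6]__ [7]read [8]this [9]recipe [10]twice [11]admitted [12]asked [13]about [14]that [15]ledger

The marked gap is inside the relative clause, the subject of "read".
Its filler is the head noun "teacher" (via "who"), at word 4.
(The other dependency links word 1 to a gap after word 11.)

4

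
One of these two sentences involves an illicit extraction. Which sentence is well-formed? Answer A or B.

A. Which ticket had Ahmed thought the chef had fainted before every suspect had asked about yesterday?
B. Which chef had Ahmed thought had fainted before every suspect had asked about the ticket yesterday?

B

In A, the wh-phrase is extracted from inside an adjunct island (introduced by "before"), which blocks movement.
In B, the extraction path crosses only that-complement boundaries, which are transparent.
So B is grammatical.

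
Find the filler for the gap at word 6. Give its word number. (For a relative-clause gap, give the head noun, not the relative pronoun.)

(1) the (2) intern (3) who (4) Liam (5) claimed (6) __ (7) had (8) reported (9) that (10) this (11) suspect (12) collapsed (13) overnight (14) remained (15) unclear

2

The gap at 6 is the subject of "reported", inside a relative clause.
The relative pronoun is "who" (word 3); it is bound by the head noun immediately before it.
Its filler is the head noun "intern", at word 2.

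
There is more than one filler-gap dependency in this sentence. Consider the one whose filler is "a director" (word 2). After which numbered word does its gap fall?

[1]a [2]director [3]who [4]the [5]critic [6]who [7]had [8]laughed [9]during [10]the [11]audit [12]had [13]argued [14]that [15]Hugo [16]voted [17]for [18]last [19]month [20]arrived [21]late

The displaced element is "a director" (word 2).
It is linked across 1 clause boundary (that).
It functions as the object of the preposition "for" of "voted", so the gap sits immediately after word 17 ("for").
Base order: The critic who had laughed during the audit had argued that Hugo voted for a director last month.

17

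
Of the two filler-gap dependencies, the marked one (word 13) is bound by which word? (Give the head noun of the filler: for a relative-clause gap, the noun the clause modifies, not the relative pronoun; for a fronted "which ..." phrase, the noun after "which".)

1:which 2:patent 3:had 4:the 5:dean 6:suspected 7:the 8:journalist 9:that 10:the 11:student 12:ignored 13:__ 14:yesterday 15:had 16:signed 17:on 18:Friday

8

The marked gap is inside the relative clause, the direct object of "ignored".
Its filler is the head noun "journalist" (via "that"), at word 8.
(The other dependency links word 2 to a gap after word 16.)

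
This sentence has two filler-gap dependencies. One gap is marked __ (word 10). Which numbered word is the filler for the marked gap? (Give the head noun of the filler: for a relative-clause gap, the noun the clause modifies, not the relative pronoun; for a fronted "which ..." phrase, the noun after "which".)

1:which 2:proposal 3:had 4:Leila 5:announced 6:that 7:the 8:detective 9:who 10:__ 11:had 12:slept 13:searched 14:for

The marked gap is inside the relative clause, the subject of "slept".
Its filler is the head noun "detective" (via "who"), at word 8.
(The other dependency links word 2 to a gap after word 14.)

8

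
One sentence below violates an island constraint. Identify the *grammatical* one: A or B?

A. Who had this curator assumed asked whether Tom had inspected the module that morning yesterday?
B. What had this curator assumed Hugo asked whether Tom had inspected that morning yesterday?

A

In B, the wh-phrase is extracted from inside a wh-island (introduced by "whether"), which blocks movement.
In A, the extraction path crosses only that-complement boundaries, which are transparent.
So A is grammatical.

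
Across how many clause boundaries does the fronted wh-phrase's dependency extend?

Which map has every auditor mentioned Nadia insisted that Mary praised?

2

"which map" is extracted from the object of "praised".
Boundaries crossed, outermost first: [Ø], [that] — 2 in total.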